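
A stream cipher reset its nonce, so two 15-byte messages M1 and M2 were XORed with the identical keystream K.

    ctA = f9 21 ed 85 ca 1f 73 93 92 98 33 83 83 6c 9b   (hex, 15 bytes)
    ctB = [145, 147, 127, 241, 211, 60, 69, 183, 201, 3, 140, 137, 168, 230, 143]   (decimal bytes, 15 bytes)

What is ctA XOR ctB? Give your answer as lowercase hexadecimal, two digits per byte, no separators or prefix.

ctA ⊕ ctB = (M1 ⊕ K) ⊕ (M2 ⊕ K) = M1 ⊕ M2 — the shared key cancels under XOR.
f9 ⊕ 91 = 68
21 ⊕ 93 = b2
ed ⊕ 7f = 92
85 ⊕ f1 = 74
ca ⊕ d3 = 19
1f ⊕ 3c = 23
73 ⊕ 45 = 36
93 ⊕ b7 = 24
92 ⊕ c9 = 5b
98 ⊕ 03 = 9b
33 ⊕ 8c = bf
83 ⊕ 89 = 0a
83 ⊕ a8 = 2b
6c ⊕ e6 = 8a
9b ⊕ 8f = 14

68b29274192336245b9bbf0a2b8a14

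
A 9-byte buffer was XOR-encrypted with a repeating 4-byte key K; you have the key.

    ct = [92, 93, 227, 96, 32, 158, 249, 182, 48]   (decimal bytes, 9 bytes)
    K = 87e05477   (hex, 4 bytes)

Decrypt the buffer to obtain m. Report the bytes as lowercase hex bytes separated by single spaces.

db bd b7 17 a7 7e ad c1 b7

The 4-byte key repeats, so the effective keystream is 87 e0 54 77 87 e0 54 77 87.
byte 0: 5c xor 87 = db
byte 1: 5d xor e0 = bd
byte 2: e3 xor 54 = b7
byte 3: 60 xor 77 = 17
byte 4: 20 xor 87 = a7
byte 5: 9e xor e0 = 7e
byte 6: f9 xor 54 = ad
byte 7: b6 xor 77 = c1
byte 8: 30 xor 87 = b7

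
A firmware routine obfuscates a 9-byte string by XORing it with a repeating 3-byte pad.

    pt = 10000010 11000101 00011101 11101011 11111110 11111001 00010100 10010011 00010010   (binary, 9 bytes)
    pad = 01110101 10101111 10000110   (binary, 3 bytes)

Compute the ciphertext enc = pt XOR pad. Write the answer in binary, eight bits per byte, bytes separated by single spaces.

11110111 01101010 10011011 10011110 01010001 01111111 01100001 00111100 10010100

The 3-byte key repeats, so the effective keystream is 75 af 86 75 af 86 75 af 86.
byte 0: 82 XOR 75 = f7
byte 1: c5 XOR af = 6a
byte 2: 1d XOR 86 = 9b
byte 3: eb XOR 75 = 9e
byte 4: fe XOR af = 51
byte 5: f9 XOR 86 = 7f
byte 6: 14 XOR 75 = 61
byte 7: 93 XOR af = 3c
byte 8: 12 XOR 86 = 94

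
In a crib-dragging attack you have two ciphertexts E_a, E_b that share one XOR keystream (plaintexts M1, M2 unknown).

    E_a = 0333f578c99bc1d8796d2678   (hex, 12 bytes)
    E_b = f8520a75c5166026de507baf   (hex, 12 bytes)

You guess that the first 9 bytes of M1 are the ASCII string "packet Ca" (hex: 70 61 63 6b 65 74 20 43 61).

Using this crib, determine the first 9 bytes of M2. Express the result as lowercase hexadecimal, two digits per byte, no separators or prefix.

First, E_a ⊕ E_b = (M1 ⊕ K) ⊕ (M2 ⊕ K) = M1 ⊕ M2, so the key drops out. Then M2 = (M1 ⊕ M2) ⊕ M1 over the first 9 bytes.
byte 0: (03 ⊕ f8) ⊕ 70 = fb ⊕ 70 = 8b
byte 1: (33 ⊕ 52) ⊕ 61 = 61 ⊕ 61 = 00
byte 2: (f5 ⊕ 0a) ⊕ 63 = ff ⊕ 63 = 9c
byte 3: (78 ⊕ 75) ⊕ 6b = 0d ⊕ 6b = 66
byte 4: (c9 ⊕ c5) ⊕ 65 = 0c ⊕ 65 = 69
byte 5: (9b ⊕ 16) ⊕ 74 = 8d ⊕ 74 = f9
byte 6: (c1 ⊕ 60) ⊕ 20 = a1 ⊕ 20 = 81
byte 7: (d8 ⊕ 26) ⊕ 43 = fe ⊕ 43 = bd
byte 8: (79 ⊕ de) ⊕ 61 = a7 ⊕ 61 = c6

8b009c6669f981bdc6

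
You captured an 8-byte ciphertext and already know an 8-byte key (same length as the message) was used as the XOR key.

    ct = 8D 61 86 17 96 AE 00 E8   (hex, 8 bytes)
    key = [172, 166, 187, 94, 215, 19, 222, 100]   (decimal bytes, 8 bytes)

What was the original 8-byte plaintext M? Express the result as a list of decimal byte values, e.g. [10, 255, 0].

10001101 ⊕ 10101100 = 00100001
01100001 ⊕ 10100110 = 11000111
10000110 ⊕ 10111011 = 00111101
00010111 ⊕ 01011110 = 01001001
10010110 ⊕ 11010111 = 01000001
10101110 ⊕ 00010011 = 10111101
00000000 ⊕ 11011110 = 11011110
11101000 ⊕ 01100100 = 10001100

[33, 199, 61, 73, 65, 189, 222, 140]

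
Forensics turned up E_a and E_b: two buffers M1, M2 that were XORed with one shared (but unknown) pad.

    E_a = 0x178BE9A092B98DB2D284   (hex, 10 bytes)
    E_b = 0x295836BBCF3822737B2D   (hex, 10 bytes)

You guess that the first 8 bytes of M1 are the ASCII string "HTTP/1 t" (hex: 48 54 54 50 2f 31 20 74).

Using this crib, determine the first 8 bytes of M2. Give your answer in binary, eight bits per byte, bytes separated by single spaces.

01110110 10000111 10001011 01001011 01110010 10110000 10001111 10110101

First, E_a ⊕ E_b = (M1 ⊕ K) ⊕ (M2 ⊕ K) = M1 ⊕ M2, so the key drops out. Then M2 = (M1 ⊕ M2) ⊕ M1 over the first 8 bytes.
byte 0: (17 xor 29) xor 48 = 3e xor 48 = 76
byte 1: (8b xor 58) xor 54 = d3 xor 54 = 87
byte 2: (e9 xor 36) xor 54 = df xor 54 = 8b
byte 3: (a0 xor bb) xor 50 = 1b xor 50 = 4b
byte 4: (92 xor cf) xor 2f = 5d xor 2f = 72
byte 5: (b9 xor 38) xor 31 = 81 xor 31 = b0
byte 6: (8d xor 22) xor 20 = af xor 20 = 8f
byte 7: (b2 xor 73) xor 74 = c1 xor 74 = b5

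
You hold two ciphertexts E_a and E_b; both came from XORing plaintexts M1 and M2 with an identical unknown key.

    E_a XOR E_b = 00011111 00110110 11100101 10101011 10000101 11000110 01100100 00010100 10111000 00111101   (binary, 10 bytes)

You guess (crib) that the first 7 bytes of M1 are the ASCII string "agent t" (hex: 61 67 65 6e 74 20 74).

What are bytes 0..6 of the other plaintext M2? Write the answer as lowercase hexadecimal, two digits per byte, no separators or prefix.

7e5180c5f1e610

Since E_a ⊕ E_b = M1 ⊕ M2, XORing with the guessed M1 bytes yields the corresponding M2 bytes: M2 = (E_a ⊕ E_b) ⊕ M1.
1f ⊕ 61 = 7e
36 ⊕ 67 = 51
e5 ⊕ 65 = 80
ab ⊕ 6e = c5
85 ⊕ 74 = f1
c6 ⊕ 20 = e6
64 ⊕ 74 = 10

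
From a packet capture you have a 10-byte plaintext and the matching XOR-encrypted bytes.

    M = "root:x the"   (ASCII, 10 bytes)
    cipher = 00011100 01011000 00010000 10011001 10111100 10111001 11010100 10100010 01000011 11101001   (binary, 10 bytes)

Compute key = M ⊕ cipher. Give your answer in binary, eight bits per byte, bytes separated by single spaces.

01101110 00110111 01111111 11101101 10000110 11000001 11110100 11010110 00101011 10001100

Since cipher = M ⊕ key, XORing both sides with M gives key = M ⊕ cipher.
114 ^  28 = 110
111 ^  88 =  55
111 ^  16 = 127
116 ^ 153 = 237
 58 ^ 188 = 134
120 ^ 185 = 193
 32 ^ 212 = 244
116 ^ 162 = 214
104 ^  67 =  43
101 ^ 233 = 140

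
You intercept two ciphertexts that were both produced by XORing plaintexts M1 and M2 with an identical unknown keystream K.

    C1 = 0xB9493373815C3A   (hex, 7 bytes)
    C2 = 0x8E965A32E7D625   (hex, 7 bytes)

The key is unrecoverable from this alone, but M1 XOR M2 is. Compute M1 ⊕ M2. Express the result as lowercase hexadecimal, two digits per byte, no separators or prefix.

C1 ⊕ C2 = (M1 ⊕ K) ⊕ (M2 ⊕ K) = M1 ⊕ M2 — the shared key cancels under XOR.
byte 0: 10111001 ^ 10001110 = 00110111
byte 1: 01001001 ^ 10010110 = 11011111
byte 2: 00110011 ^ 01011010 = 01101001
byte 3: 01110011 ^ 00110010 = 01000001
byte 4: 10000001 ^ 11100111 = 01100110
byte 5: 01011100 ^ 11010110 = 10001010
byte 6: 00111010 ^ 00100101 = 00011111

37df6941668a1f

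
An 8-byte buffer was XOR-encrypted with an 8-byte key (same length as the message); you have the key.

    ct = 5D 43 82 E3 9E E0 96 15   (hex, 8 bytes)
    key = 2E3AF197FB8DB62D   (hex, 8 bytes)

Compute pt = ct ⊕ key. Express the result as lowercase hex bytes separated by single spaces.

 93 XOR  46 = 115
 67 XOR  58 = 121
130 XOR 241 = 115
227 XOR 151 = 116
158 XOR 251 = 101
224 XOR 141 = 109
150 XOR 182 =  32
 21 XOR  45 =  56

73 79 73 74 65 6d 20 38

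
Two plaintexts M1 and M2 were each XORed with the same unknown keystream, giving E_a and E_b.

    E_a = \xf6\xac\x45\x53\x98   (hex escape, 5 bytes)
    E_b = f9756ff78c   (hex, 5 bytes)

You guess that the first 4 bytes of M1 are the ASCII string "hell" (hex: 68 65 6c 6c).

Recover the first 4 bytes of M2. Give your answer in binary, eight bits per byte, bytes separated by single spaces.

01100111 10111100 01000110 11001000

First, E_a ⊕ E_b = (M1 ⊕ K) ⊕ (M2 ⊕ K) = M1 ⊕ M2, so the key drops out. Then M2 = (M1 ⊕ M2) ⊕ M1 over the first 4 bytes.
byte 0: (f6 ⊕ f9) ⊕ 68 = 0f ⊕ 68 = 67
byte 1: (ac ⊕ 75) ⊕ 65 = d9 ⊕ 65 = bc
byte 2: (45 ⊕ 6f) ⊕ 6c = 2a ⊕ 6c = 46
byte 3: (53 ⊕ f7) ⊕ 6c = a4 ⊕ 6c = c8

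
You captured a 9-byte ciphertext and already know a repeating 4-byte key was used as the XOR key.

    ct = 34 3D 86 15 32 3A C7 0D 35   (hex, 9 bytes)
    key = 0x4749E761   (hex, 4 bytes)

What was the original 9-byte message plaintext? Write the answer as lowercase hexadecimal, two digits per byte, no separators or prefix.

The 4-byte key repeats, so the effective keystream is 47 49 e7 61 47 49 e7 61 47.
byte 0: 34 ^ 47 = 73
byte 1: 3d ^ 49 = 74
byte 2: 86 ^ e7 = 61
byte 3: 15 ^ 61 = 74
byte 4: 32 ^ 47 = 75
byte 5: 3a ^ 49 = 73
byte 6: c7 ^ e7 = 20
byte 7: 0d ^ 61 = 6c
byte 8: 35 ^ 47 = 72

737461747573206c72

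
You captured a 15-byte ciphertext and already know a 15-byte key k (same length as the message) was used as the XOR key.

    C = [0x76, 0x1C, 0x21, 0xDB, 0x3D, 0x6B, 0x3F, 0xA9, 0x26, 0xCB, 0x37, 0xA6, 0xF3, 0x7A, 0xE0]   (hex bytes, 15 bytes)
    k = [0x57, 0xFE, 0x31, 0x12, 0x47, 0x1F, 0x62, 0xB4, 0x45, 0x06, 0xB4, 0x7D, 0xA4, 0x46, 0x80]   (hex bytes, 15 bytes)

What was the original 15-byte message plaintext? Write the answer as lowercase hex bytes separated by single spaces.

byte 0: 76 XOR 57 = 21
byte 1: 1c XOR fe = e2
byte 2: 21 XOR 31 = 10
byte 3: db XOR 12 = c9
byte 4: 3d XOR 47 = 7a
byte 5: 6b XOR 1f = 74
byte 6: 3f XOR 62 = 5d
byte 7: a9 XOR b4 = 1d
byte 8: 26 XOR 45 = 63
byte 9: cb XOR 06 = cd
byte 10: 37 XOR b4 = 83
byte 11: a6 XOR 7d = db
byte 12: f3 XOR a4 = 57
byte 13: 7a XOR 46 = 3c
byte 14: e0 XOR 80 = 60

21 e2 10 c9 7a 74 5d 1d 63 cd 83 db 57 3c 60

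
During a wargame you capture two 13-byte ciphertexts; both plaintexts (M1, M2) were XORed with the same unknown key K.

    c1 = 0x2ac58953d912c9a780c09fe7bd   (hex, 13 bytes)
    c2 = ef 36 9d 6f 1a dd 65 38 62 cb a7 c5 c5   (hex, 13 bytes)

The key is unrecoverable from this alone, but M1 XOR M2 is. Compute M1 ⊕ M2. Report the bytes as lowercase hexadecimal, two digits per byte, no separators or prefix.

c1 ⊕ c2 = (M1 ⊕ K) ⊕ (M2 ⊕ K) = M1 ⊕ M2 — the shared key cancels under XOR.
2a ⊕ ef = c5
c5 ⊕ 36 = f3
89 ⊕ 9d = 14
53 ⊕ 6f = 3c
d9 ⊕ 1a = c3
12 ⊕ dd = cf
c9 ⊕ 65 = ac
a7 ⊕ 38 = 9f
80 ⊕ 62 = e2
c0 ⊕ cb = 0b
9f ⊕ a7 = 38
e7 ⊕ c5 = 22
bd ⊕ c5 = 78

c5f3143cc3cfac9fe20b382278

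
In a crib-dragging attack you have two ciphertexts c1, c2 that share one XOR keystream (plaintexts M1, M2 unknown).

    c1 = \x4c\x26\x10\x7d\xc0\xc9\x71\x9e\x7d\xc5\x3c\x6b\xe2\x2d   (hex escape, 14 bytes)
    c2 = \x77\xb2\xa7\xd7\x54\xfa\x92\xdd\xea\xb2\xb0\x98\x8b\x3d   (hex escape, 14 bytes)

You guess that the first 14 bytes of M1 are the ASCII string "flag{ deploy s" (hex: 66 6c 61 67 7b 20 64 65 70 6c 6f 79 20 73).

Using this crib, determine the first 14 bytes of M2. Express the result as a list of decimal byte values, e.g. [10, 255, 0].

First, c1 ⊕ c2 = (M1 ⊕ K) ⊕ (M2 ⊕ K) = M1 ⊕ M2, so the key drops out. Then M2 = (M1 ⊕ M2) ⊕ M1 over the first 14 bytes.
byte 0: (4c ^ 77) ^ 66 = 3b ^ 66 = 5d
byte 1: (26 ^ b2) ^ 6c = 94 ^ 6c = f8
byte 2: (10 ^ a7) ^ 61 = b7 ^ 61 = d6
byte 3: (7d ^ d7) ^ 67 = aa ^ 67 = cd
byte 4: (c0 ^ 54) ^ 7b = 94 ^ 7b = ef
byte 5: (c9 ^ fa) ^ 20 = 33 ^ 20 = 13
byte 6: (71 ^ 92) ^ 64 = e3 ^ 64 = 87
byte 7: (9e ^ dd) ^ 65 = 43 ^ 65 = 26
byte 8: (7d ^ ea) ^ 70 = 97 ^ 70 = e7
byte 9: (c5 ^ b2) ^ 6c = 77 ^ 6c = 1b
byte 10: (3c ^ b0) ^ 6f = 8c ^ 6f = e3
byte 11: (6b ^ 98) ^ 79 = f3 ^ 79 = 8a
byte 12: (e2 ^ 8b) ^ 20 = 69 ^ 20 = 49
byte 13: (2d ^ 3d) ^ 73 = 10 ^ 73 = 63

[93, 248, 214, 205, 239, 19, 135, 38, 231, 27, 227, 138, 73, 99]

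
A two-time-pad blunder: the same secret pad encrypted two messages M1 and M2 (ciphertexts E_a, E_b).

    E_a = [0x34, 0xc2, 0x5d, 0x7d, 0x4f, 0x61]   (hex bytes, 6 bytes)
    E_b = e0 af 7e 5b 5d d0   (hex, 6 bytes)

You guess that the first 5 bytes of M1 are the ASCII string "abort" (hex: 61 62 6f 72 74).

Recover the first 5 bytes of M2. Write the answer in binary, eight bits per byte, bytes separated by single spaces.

10110101 00001111 01001100 01010100 01100110

First, E_a ⊕ E_b = (M1 ⊕ K) ⊕ (M2 ⊕ K) = M1 ⊕ M2, so the key drops out. Then M2 = (M1 ⊕ M2) ⊕ M1 over the first 5 bytes.
byte 0: (34 XOR e0) XOR 61 = d4 XOR 61 = b5
byte 1: (c2 XOR af) XOR 62 = 6d XOR 62 = 0f
byte 2: (5d XOR 7e) XOR 6f = 23 XOR 6f = 4c
byte 3: (7d XOR 5b) XOR 72 = 26 XOR 72 = 54
byte 4: (4f XOR 5d) XOR 74 = 12 XOR 74 = 66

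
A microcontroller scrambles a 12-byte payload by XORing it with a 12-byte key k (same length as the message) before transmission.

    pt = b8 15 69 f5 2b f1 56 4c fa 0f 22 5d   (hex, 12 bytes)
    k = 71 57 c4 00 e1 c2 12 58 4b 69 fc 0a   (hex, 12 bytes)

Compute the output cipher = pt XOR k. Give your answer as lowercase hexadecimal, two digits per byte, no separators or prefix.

byte 0: b8 ^ 71 = c9
byte 1: 15 ^ 57 = 42
byte 2: 69 ^ c4 = ad
byte 3: f5 ^ 00 = f5
byte 4: 2b ^ e1 = ca
byte 5: f1 ^ c2 = 33
byte 6: 56 ^ 12 = 44
byte 7: 4c ^ 58 = 14
byte 8: fa ^ 4b = b1
byte 9: 0f ^ 69 = 66
byte 10: 22 ^ fc = de
byte 11: 5d ^ 0a = 57

c942adf5ca334414b166de57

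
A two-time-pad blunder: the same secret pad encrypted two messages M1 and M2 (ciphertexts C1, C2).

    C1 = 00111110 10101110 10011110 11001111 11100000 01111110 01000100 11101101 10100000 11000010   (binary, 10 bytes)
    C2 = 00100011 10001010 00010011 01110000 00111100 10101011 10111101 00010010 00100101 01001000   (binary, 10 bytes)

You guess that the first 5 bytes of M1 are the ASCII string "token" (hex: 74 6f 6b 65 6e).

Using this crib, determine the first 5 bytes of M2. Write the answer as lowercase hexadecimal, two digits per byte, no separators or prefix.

First, C1 ⊕ C2 = (M1 ⊕ K) ⊕ (M2 ⊕ K) = M1 ⊕ M2, so the key drops out. Then M2 = (M1 ⊕ M2) ⊕ M1 over the first 5 bytes.
byte 0: (3e XOR 23) XOR 74 = 1d XOR 74 = 69
byte 1: (ae XOR 8a) XOR 6f = 24 XOR 6f = 4b
byte 2: (9e XOR 13) XOR 6b = 8d XOR 6b = e6
byte 3: (cf XOR 70) XOR 65 = bf XOR 65 = da
byte 4: (e0 XOR 3c) XOR 6e = dc XOR 6e = b2

694be6dab2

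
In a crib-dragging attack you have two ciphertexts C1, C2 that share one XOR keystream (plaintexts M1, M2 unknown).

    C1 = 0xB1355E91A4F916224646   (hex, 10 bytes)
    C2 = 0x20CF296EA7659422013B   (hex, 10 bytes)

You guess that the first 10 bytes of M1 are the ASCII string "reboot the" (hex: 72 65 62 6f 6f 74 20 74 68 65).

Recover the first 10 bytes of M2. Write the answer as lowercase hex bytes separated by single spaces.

First, C1 ⊕ C2 = (M1 ⊕ K) ⊕ (M2 ⊕ K) = M1 ⊕ M2, so the key drops out. Then M2 = (M1 ⊕ M2) ⊕ M1 over the first 10 bytes.
byte 0: (b1 ^ 20) ^ 72 = 91 ^ 72 = e3
byte 1: (35 ^ cf) ^ 65 = fa ^ 65 = 9f
byte 2: (5e ^ 29) ^ 62 = 77 ^ 62 = 15
byte 3: (91 ^ 6e) ^ 6f = ff ^ 6f = 90
byte 4: (a4 ^ a7) ^ 6f = 03 ^ 6f = 6c
byte 5: (f9 ^ 65) ^ 74 = 9c ^ 74 = e8
byte 6: (16 ^ 94) ^ 20 = 82 ^ 20 = a2
byte 7: (22 ^ 22) ^ 74 = 00 ^ 74 = 74
byte 8: (46 ^ 01) ^ 68 = 47 ^ 68 = 2f
byte 9: (46 ^ 3b) ^ 65 = 7d ^ 65 = 18

e3 9f 15 90 6c e8 a2 74 2f 18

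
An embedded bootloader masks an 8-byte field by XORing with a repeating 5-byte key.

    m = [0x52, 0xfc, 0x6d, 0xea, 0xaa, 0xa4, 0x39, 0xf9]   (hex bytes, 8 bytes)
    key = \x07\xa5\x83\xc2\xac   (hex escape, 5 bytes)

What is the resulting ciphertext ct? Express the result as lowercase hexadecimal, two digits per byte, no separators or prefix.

The 5-byte key repeats, so the effective keystream is 07 a5 83 c2 ac 07 a5 83.
byte 0: 52 ^ 07 = 55
byte 1: fc ^ a5 = 59
byte 2: 6d ^ 83 = ee
byte 3: ea ^ c2 = 28
byte 4: aa ^ ac = 06
byte 5: a4 ^ 07 = a3
byte 6: 39 ^ a5 = 9c
byte 7: f9 ^ 83 = 7a

5559ee2806a39c7a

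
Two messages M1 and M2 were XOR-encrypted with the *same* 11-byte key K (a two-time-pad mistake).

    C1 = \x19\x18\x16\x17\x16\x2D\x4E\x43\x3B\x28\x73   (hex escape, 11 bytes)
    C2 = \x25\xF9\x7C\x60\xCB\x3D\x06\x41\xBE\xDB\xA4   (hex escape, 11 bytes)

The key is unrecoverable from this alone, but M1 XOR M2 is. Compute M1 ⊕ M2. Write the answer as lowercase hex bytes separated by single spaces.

3c e1 6a 77 dd 10 48 02 85 f3 d7

C1 ⊕ C2 = (M1 ⊕ K) ⊕ (M2 ⊕ K) = M1 ⊕ M2 — the shared key cancels under XOR.
19 ⊕ 25 = 3c
18 ⊕ f9 = e1
16 ⊕ 7c = 6a
17 ⊕ 60 = 77
16 ⊕ cb = dd
2d ⊕ 3d = 10
4e ⊕ 06 = 48
43 ⊕ 41 = 02
3b ⊕ be = 85
28 ⊕ db = f3
73 ⊕ a4 = d7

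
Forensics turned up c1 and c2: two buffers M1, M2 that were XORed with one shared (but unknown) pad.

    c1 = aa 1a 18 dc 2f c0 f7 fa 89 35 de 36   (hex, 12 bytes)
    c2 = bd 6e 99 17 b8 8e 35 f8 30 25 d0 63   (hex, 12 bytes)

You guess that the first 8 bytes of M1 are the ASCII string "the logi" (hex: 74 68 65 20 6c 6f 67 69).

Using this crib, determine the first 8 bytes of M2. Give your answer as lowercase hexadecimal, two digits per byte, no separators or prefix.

First, c1 ⊕ c2 = (M1 ⊕ K) ⊕ (M2 ⊕ K) = M1 ⊕ M2, so the key drops out. Then M2 = (M1 ⊕ M2) ⊕ M1 over the first 8 bytes.
byte 0: (aa xor bd) xor 74 = 17 xor 74 = 63
byte 1: (1a xor 6e) xor 68 = 74 xor 68 = 1c
byte 2: (18 xor 99) xor 65 = 81 xor 65 = e4
byte 3: (dc xor 17) xor 20 = cb xor 20 = eb
byte 4: (2f xor b8) xor 6c = 97 xor 6c = fb
byte 5: (c0 xor 8e) xor 6f = 4e xor 6f = 21
byte 6: (f7 xor 35) xor 67 = c2 xor 67 = a5
byte 7: (fa xor f8) xor 69 = 02 xor 69 = 6b

631ce4ebfb21a56b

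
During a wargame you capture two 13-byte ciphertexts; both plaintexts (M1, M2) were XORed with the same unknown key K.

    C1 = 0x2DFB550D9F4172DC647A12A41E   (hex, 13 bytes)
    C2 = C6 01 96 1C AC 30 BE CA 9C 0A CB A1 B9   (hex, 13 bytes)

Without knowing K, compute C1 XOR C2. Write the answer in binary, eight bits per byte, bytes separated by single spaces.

11101011 11111010 11000011 00010001 00110011 01110001 11001100 00010110 11111000 01110000 11011001 00000101 10100111

C1 ⊕ C2 = (M1 ⊕ K) ⊕ (M2 ⊕ K) = M1 ⊕ M2 — the shared key cancels under XOR.
2d XOR c6 = eb
fb XOR 01 = fa
55 XOR 96 = c3
0d XOR 1c = 11
9f XOR ac = 33
41 XOR 30 = 71
72 XOR be = cc
dc XOR ca = 16
64 XOR 9c = f8
7a XOR 0a = 70
12 XOR cb = d9
a4 XOR a1 = 05
1e XOR b9 = a7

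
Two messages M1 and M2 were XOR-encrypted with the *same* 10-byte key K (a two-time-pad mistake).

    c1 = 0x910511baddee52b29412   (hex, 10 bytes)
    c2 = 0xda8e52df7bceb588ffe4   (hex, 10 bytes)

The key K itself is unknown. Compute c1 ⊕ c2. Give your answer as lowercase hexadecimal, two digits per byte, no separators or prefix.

c1 ⊕ c2 = (M1 ⊕ K) ⊕ (M2 ⊕ K) = M1 ⊕ M2 — the shared key cancels under XOR.
10010001 XOR 11011010 = 01001011
00000101 XOR 10001110 = 10001011
00010001 XOR 01010010 = 01000011
10111010 XOR 11011111 = 01100101
11011101 XOR 01111011 = 10100110
11101110 XOR 11001110 = 00100000
01010010 XOR 10110101 = 11100111
10110010 XOR 10001000 = 00111010
10010100 XOR 11111111 = 01101011
00010010 XOR 11100100 = 11110110

4b8b4365a620e73a6bf6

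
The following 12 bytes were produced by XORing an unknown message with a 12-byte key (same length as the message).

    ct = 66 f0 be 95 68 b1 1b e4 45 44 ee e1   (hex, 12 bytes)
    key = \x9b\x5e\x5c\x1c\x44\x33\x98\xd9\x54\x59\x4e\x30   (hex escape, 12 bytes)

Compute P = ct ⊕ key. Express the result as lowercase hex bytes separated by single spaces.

XOR is its own inverse, so applying the key byte-wise gives the result directly.
66 xor 9b = fd
f0 xor 5e = ae
be xor 5c = e2
95 xor 1c = 89
68 xor 44 = 2c
b1 xor 33 = 82
1b xor 98 = 83
e4 xor d9 = 3d
45 xor 54 = 11
44 xor 59 = 1d
ee xor 4e = a0
e1 xor 30 = d1

fd ae e2 89 2c 82 83 3d 11 1d a0 d1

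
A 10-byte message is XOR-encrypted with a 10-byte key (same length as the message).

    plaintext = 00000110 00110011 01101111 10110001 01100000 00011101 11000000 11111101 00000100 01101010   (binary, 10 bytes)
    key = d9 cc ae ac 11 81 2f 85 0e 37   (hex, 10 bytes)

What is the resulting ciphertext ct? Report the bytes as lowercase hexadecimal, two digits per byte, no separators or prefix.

byte 0:   6 ⊕ 217 = 223
byte 1:  51 ⊕ 204 = 255
byte 2: 111 ⊕ 174 = 193
byte 3: 177 ⊕ 172 =  29
byte 4:  96 ⊕  17 = 113
byte 5:  29 ⊕ 129 = 156
byte 6: 192 ⊕  47 = 239
byte 7: 253 ⊕ 133 = 120
byte 8:   4 ⊕  14 =  10
byte 9: 106 ⊕  55 =  93

dfffc11d719cef780a5d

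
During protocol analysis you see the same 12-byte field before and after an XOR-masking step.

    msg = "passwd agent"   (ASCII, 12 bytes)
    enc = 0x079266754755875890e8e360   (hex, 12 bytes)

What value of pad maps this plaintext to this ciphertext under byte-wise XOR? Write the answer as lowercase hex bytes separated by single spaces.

Since enc = msg ⊕ pad, XORing both sides with msg gives pad = msg ⊕ enc.
byte 0: 70 ⊕ 07 = 77
byte 1: 61 ⊕ 92 = f3
byte 2: 73 ⊕ 66 = 15
byte 3: 73 ⊕ 75 = 06
byte 4: 77 ⊕ 47 = 30
byte 5: 64 ⊕ 55 = 31
byte 6: 20 ⊕ 87 = a7
byte 7: 61 ⊕ 58 = 39
byte 8: 67 ⊕ 90 = f7
byte 9: 65 ⊕ e8 = 8d
byte 10: 6e ⊕ e3 = 8d
byte 11: 74 ⊕ 60 = 14

77 f3 15 06 30 31 a7 39 f7 8d 8d 14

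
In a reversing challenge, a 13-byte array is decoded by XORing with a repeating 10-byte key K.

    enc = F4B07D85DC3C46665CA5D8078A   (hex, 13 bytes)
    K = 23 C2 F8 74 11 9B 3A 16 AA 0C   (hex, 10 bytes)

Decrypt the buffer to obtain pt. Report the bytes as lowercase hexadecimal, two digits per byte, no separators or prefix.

The 10-byte key repeats, so the effective keystream is 23 c2 f8 74 11 9b 3a 16 aa 0c 23 c2 f8.
byte 0: f4 XOR 23 = d7
byte 1: b0 XOR c2 = 72
byte 2: 7d XOR f8 = 85
byte 3: 85 XOR 74 = f1
byte 4: dc XOR 11 = cd
byte 5: 3c XOR 9b = a7
byte 6: 46 XOR 3a = 7c
byte 7: 66 XOR 16 = 70
byte 8: 5c XOR aa = f6
byte 9: a5 XOR 0c = a9
byte 10: d8 XOR 23 = fb
byte 11: 07 XOR c2 = c5
byte 12: 8a XOR f8 = 72

d77285f1cda77c70f6a9fbc572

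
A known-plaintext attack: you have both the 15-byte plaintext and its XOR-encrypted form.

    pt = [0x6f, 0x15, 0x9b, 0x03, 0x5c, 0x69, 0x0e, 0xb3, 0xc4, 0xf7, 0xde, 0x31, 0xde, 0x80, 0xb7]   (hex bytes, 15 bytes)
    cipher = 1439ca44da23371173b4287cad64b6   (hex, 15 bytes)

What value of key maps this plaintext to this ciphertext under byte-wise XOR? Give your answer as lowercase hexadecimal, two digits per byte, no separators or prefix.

Since cipher = pt ⊕ key, XORing both sides with pt gives key = pt ⊕ cipher.
6f XOR 14 = 7b
15 XOR 39 = 2c
9b XOR ca = 51
03 XOR 44 = 47
5c XOR da = 86
69 XOR 23 = 4a
0e XOR 37 = 39
b3 XOR 11 = a2
c4 XOR 73 = b7
f7 XOR b4 = 43
de XOR 28 = f6
31 XOR 7c = 4d
de XOR ad = 73
80 XOR 64 = e4
b7 XOR b6 = 01

7b2c5147864a39a2b743f64d73e401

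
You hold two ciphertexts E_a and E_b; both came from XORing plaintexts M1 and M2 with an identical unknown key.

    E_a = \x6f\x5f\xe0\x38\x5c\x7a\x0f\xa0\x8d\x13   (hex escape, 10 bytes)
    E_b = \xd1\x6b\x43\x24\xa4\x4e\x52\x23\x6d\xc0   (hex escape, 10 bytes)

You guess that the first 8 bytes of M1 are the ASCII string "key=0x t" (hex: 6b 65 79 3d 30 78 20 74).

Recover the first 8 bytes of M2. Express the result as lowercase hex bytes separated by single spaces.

d5 51 da 21 c8 4c 7d f7

First, E_a ⊕ E_b = (M1 ⊕ K) ⊕ (M2 ⊕ K) = M1 ⊕ M2, so the key drops out. Then M2 = (M1 ⊕ M2) ⊕ M1 over the first 8 bytes.
byte 0: (6f XOR d1) XOR 6b = be XOR 6b = d5
byte 1: (5f XOR 6b) XOR 65 = 34 XOR 65 = 51
byte 2: (e0 XOR 43) XOR 79 = a3 XOR 79 = da
byte 3: (38 XOR 24) XOR 3d = 1c XOR 3d = 21
byte 4: (5c XOR a4) XOR 30 = f8 XOR 30 = c8
byte 5: (7a XOR 4e) XOR 78 = 34 XOR 78 = 4c
byte 6: (0f XOR 52) XOR 20 = 5d XOR 20 = 7d
byte 7: (a0 XOR 23) XOR 74 = 83 XOR 74 = f7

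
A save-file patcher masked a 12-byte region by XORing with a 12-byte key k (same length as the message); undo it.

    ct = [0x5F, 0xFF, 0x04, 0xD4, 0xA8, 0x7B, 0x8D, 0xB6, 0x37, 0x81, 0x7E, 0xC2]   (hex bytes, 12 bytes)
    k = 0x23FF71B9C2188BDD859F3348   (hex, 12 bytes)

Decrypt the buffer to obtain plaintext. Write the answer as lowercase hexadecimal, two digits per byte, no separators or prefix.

7c00756d6a63066bb21e4d8a

01011111 ^ 00100011 = 01111100
11111111 ^ 11111111 = 00000000
00000100 ^ 01110001 = 01110101
11010100 ^ 10111001 = 01101101
10101000 ^ 11000010 = 01101010
01111011 ^ 00011000 = 01100011
10001101 ^ 10001011 = 00000110
10110110 ^ 11011101 = 01101011
00110111 ^ 10000101 = 10110010
10000001 ^ 10011111 = 00011110
01111110 ^ 00110011 = 01001101
11000010 ^ 01001000 = 10001010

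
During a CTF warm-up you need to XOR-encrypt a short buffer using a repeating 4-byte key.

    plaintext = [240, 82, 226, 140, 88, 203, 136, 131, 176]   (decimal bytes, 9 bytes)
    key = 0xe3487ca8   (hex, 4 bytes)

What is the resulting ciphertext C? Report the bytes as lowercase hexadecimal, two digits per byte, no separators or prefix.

The 4-byte key repeats, so the effective keystream is e3 48 7c a8 e3 48 7c a8 e3.
byte 0: f0 xor e3 = 13
byte 1: 52 xor 48 = 1a
byte 2: e2 xor 7c = 9e
byte 3: 8c xor a8 = 24
byte 4: 58 xor e3 = bb
byte 5: cb xor 48 = 83
byte 6: 88 xor 7c = f4
byte 7: 83 xor a8 = 2b
byte 8: b0 xor e3 = 53

131a9e24bb83f42b53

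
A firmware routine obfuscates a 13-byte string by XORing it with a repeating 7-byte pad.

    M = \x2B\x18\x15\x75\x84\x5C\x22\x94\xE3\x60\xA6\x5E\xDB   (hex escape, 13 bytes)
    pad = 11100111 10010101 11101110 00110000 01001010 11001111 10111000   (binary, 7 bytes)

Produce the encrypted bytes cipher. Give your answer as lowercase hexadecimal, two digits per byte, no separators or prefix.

The 7-byte key repeats, so the effective keystream is e7 95 ee 30 4a cf b8 e7 95 ee 30 4a cf.
byte 0: 00101011 ⊕ 11100111 = 11001100
byte 1: 00011000 ⊕ 10010101 = 10001101
byte 2: 00010101 ⊕ 11101110 = 11111011
byte 3: 01110101 ⊕ 00110000 = 01000101
byte 4: 10000100 ⊕ 01001010 = 11001110
byte 5: 01011100 ⊕ 11001111 = 10010011
byte 6: 00100010 ⊕ 10111000 = 10011010
byte 7: 10010100 ⊕ 11100111 = 01110011
byte 8: 11100011 ⊕ 10010101 = 01110110
byte 9: 01100000 ⊕ 11101110 = 10001110
byte 10: 10100110 ⊕ 00110000 = 10010110
byte 11: 01011110 ⊕ 01001010 = 00010100
byte 12: 11011011 ⊕ 11001111 = 00010100

cc8dfb45ce939a73768e961414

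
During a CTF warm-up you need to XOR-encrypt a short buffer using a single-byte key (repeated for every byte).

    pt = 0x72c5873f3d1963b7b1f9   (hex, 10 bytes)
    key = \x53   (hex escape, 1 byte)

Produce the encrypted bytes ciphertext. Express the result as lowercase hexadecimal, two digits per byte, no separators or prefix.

2196d46c6e4a30e4e2aa

The 1-byte key repeats, so the effective keystream is 53 53 53 53 53 53 53 53 53 53.
byte 0: 114 ⊕  83 =  33
byte 1: 197 ⊕  83 = 150
byte 2: 135 ⊕  83 = 212
byte 3:  63 ⊕  83 = 108
byte 4:  61 ⊕  83 = 110
byte 5:  25 ⊕  83 =  74
byte 6:  99 ⊕  83 =  48
byte 7: 183 ⊕  83 = 228
byte 8: 177 ⊕  83 = 226
byte 9: 249 ⊕  83 = 170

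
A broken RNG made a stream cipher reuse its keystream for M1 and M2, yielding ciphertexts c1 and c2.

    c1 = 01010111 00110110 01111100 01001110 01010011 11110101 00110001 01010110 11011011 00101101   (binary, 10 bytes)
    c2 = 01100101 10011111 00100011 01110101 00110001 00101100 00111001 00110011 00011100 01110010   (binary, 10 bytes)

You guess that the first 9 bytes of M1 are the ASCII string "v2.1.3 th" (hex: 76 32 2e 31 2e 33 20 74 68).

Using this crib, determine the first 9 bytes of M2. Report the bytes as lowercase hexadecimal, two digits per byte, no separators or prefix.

First, c1 ⊕ c2 = (M1 ⊕ K) ⊕ (M2 ⊕ K) = M1 ⊕ M2, so the key drops out. Then M2 = (M1 ⊕ M2) ⊕ M1 over the first 9 bytes.
byte 0: (57 XOR 65) XOR 76 = 32 XOR 76 = 44
byte 1: (36 XOR 9f) XOR 32 = a9 XOR 32 = 9b
byte 2: (7c XOR 23) XOR 2e = 5f XOR 2e = 71
byte 3: (4e XOR 75) XOR 31 = 3b XOR 31 = 0a
byte 4: (53 XOR 31) XOR 2e = 62 XOR 2e = 4c
byte 5: (f5 XOR 2c) XOR 33 = d9 XOR 33 = ea
byte 6: (31 XOR 39) XOR 20 = 08 XOR 20 = 28
byte 7: (56 XOR 33) XOR 74 = 65 XOR 74 = 11
byte 8: (db XOR 1c) XOR 68 = c7 XOR 68 = af

449b710a4cea2811af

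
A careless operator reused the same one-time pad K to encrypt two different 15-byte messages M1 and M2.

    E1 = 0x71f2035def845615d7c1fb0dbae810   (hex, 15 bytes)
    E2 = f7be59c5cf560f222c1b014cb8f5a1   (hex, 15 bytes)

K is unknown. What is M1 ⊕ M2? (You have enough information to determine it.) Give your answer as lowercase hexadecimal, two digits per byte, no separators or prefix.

864c5a9820d25937fbdafa41021db1

E1 ⊕ E2 = (M1 ⊕ K) ⊕ (M2 ⊕ K) = M1 ⊕ M2 — the shared key cancels under XOR.
113 XOR 247 = 134
242 XOR 190 =  76
  3 XOR  89 =  90
 93 XOR 197 = 152
239 XOR 207 =  32
132 XOR  86 = 210
 86 XOR  15 =  89
 21 XOR  34 =  55
215 XOR  44 = 251
193 XOR  27 = 218
251 XOR   1 = 250
 13 XOR  76 =  65
186 XOR 184 =   2
232 XOR 245 =  29
 16 XOR 161 = 177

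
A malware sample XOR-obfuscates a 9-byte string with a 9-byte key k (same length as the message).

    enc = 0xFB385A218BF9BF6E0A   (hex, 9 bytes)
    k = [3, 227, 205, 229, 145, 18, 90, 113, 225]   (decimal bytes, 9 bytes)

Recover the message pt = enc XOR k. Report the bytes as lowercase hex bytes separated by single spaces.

XOR is its own inverse, so applying the key byte-wise gives the result directly.
fb ^ 03 = f8
38 ^ e3 = db
5a ^ cd = 97
21 ^ e5 = c4
8b ^ 91 = 1a
f9 ^ 12 = eb
bf ^ 5a = e5
6e ^ 71 = 1f
0a ^ e1 = eb

f8 db 97 c4 1a eb e5 1f eb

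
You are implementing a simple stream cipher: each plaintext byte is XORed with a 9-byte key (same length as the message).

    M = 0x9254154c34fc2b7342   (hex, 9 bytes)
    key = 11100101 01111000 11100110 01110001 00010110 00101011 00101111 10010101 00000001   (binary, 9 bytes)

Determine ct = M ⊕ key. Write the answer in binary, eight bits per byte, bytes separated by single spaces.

01110111 00101100 11110011 00111101 00100010 11010111 00000100 11100110 01000011

XOR is its own inverse, so applying the key byte-wise gives the result directly.
92 ^ e5 = 77
54 ^ 78 = 2c
15 ^ e6 = f3
4c ^ 71 = 3d
34 ^ 16 = 22
fc ^ 2b = d7
2b ^ 2f = 04
73 ^ 95 = e6
42 ^ 01 = 43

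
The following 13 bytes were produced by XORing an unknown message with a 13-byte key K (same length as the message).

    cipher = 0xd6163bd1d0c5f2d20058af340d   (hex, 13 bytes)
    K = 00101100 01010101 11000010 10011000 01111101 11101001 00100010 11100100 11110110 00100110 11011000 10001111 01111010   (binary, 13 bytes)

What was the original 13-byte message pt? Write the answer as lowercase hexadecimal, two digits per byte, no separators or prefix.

fa43f949ad2cd036f67e77bb77

d6 XOR 2c = fa
16 XOR 55 = 43
3b XOR c2 = f9
d1 XOR 98 = 49
d0 XOR 7d = ad
c5 XOR e9 = 2c
f2 XOR 22 = d0
d2 XOR e4 = 36
00 XOR f6 = f6
58 XOR 26 = 7e
af XOR d8 = 77
34 XOR 8f = bb
0d XOR 7a = 77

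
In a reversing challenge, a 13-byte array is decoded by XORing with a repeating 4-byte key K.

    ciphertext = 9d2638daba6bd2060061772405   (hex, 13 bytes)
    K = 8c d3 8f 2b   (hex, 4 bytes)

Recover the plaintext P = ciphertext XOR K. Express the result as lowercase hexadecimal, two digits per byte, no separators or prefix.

The 4-byte key repeats, so the effective keystream is 8c d3 8f 2b 8c d3 8f 2b 8c d3 8f 2b 8c.
byte 0: 10011101 xor 10001100 = 00010001
byte 1: 00100110 xor 11010011 = 11110101
byte 2: 00111000 xor 10001111 = 10110111
byte 3: 11011010 xor 00101011 = 11110001
byte 4: 10111010 xor 10001100 = 00110110
byte 5: 01101011 xor 11010011 = 10111000
byte 6: 11010010 xor 10001111 = 01011101
byte 7: 00000110 xor 00101011 = 00101101
byte 8: 00000000 xor 10001100 = 10001100
byte 9: 01100001 xor 11010011 = 10110010
byte 10: 01110111 xor 10001111 = 11111000
byte 11: 00100100 xor 00101011 = 00001111
byte 12: 00000101 xor 10001100 = 10001001

11f5b7f136b85d2d8cb2f80f89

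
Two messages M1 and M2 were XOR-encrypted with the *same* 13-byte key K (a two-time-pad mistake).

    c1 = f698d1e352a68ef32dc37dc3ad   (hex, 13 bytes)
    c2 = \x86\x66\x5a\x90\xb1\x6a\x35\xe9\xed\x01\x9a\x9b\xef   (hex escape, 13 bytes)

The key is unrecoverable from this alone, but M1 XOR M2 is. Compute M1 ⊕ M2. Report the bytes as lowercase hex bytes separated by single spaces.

70 fe 8b 73 e3 cc bb 1a c0 c2 e7 58 42

c1 ⊕ c2 = (M1 ⊕ K) ⊕ (M2 ⊕ K) = M1 ⊕ M2 — the shared key cancels under XOR.
11110110 ^ 10000110 = 01110000
10011000 ^ 01100110 = 11111110
11010001 ^ 01011010 = 10001011
11100011 ^ 10010000 = 01110011
01010010 ^ 10110001 = 11100011
10100110 ^ 01101010 = 11001100
10001110 ^ 00110101 = 10111011
11110011 ^ 11101001 = 00011010
00101101 ^ 11101101 = 11000000
11000011 ^ 00000001 = 11000010
01111101 ^ 10011010 = 11100111
11000011 ^ 10011011 = 01011000
10101101 ^ 11101111 = 01000010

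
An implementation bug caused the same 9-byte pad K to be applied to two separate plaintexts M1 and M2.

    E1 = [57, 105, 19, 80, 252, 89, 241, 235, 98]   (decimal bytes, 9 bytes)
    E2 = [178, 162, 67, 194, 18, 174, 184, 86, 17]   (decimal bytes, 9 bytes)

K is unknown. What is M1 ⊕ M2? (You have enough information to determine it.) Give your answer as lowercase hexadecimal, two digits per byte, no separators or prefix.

8bcb5092eef749bd73

E1 ⊕ E2 = (M1 ⊕ K) ⊕ (M2 ⊕ K) = M1 ⊕ M2 — the shared key cancels under XOR.
 57 ⊕ 178 = 139
105 ⊕ 162 = 203
 19 ⊕  67 =  80
 80 ⊕ 194 = 146
252 ⊕  18 = 238
 89 ⊕ 174 = 247
241 ⊕ 184 =  73
235 ⊕  86 = 189
 98 ⊕  17 = 115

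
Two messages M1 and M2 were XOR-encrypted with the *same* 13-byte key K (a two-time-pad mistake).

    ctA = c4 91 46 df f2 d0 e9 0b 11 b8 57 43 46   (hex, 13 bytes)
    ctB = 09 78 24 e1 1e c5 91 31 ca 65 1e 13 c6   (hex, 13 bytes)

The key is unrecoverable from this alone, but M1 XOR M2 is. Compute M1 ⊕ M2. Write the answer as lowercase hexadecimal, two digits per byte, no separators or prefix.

cde9623eec15783adbdd495080

ctA ⊕ ctB = (M1 ⊕ K) ⊕ (M2 ⊕ K) = M1 ⊕ M2 — the shared key cancels under XOR.
11000100 XOR 00001001 = 11001101
10010001 XOR 01111000 = 11101001
01000110 XOR 00100100 = 01100010
11011111 XOR 11100001 = 00111110
11110010 XOR 00011110 = 11101100
11010000 XOR 11000101 = 00010101
11101001 XOR 10010001 = 01111000
00001011 XOR 00110001 = 00111010
00010001 XOR 11001010 = 11011011
10111000 XOR 01100101 = 11011101
01010111 XOR 00011110 = 01001001
01000011 XOR 00010011 = 01010000
01000110 XOR 11000110 = 10000000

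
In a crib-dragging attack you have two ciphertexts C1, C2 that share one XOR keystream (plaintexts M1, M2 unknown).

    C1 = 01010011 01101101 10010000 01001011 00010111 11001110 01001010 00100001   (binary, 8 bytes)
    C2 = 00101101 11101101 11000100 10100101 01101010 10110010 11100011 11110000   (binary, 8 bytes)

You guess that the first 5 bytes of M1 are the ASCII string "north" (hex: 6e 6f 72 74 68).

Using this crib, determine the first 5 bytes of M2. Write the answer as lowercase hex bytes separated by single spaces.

10 ef 26 9a 15

First, C1 ⊕ C2 = (M1 ⊕ K) ⊕ (M2 ⊕ K) = M1 ⊕ M2, so the key drops out. Then M2 = (M1 ⊕ M2) ⊕ M1 over the first 5 bytes.
byte 0: (53 XOR 2d) XOR 6e = 7e XOR 6e = 10
byte 1: (6d XOR ed) XOR 6f = 80 XOR 6f = ef
byte 2: (90 XOR c4) XOR 72 = 54 XOR 72 = 26
byte 3: (4b XOR a5) XOR 74 = ee XOR 74 = 9a
byte 4: (17 XOR 6a) XOR 68 = 7d XOR 68 = 15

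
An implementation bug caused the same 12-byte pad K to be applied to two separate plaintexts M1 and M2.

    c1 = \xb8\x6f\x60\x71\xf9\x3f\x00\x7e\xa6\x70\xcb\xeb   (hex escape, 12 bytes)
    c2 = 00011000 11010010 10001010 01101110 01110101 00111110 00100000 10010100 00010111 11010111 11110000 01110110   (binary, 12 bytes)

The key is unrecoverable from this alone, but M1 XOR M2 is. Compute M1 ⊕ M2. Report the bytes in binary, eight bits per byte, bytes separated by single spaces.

c1 ⊕ c2 = (M1 ⊕ K) ⊕ (M2 ⊕ K) = M1 ⊕ M2 — the shared key cancels under XOR.
byte 0: b8 ⊕ 18 = a0
byte 1: 6f ⊕ d2 = bd
byte 2: 60 ⊕ 8a = ea
byte 3: 71 ⊕ 6e = 1f
byte 4: f9 ⊕ 75 = 8c
byte 5: 3f ⊕ 3e = 01
byte 6: 00 ⊕ 20 = 20
byte 7: 7e ⊕ 94 = ea
byte 8: a6 ⊕ 17 = b1
byte 9: 70 ⊕ d7 = a7
byte 10: cb ⊕ f0 = 3b
byte 11: eb ⊕ 76 = 9d

10100000 10111101 11101010 00011111 10001100 00000001 00100000 11101010 10110001 10100111 00111011 10011101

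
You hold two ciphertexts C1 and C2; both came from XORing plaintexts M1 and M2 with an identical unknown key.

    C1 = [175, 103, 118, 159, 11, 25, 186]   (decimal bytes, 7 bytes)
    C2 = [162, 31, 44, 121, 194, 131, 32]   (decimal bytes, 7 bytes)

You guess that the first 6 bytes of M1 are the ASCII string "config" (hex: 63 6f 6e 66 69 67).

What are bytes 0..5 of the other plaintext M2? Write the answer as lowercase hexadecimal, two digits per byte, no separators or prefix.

6e173480a0fd

First, C1 ⊕ C2 = (M1 ⊕ K) ⊕ (M2 ⊕ K) = M1 ⊕ M2, so the key drops out. Then M2 = (M1 ⊕ M2) ⊕ M1 over the first 6 bytes.
byte 0: (af ^ a2) ^ 63 = 0d ^ 63 = 6e
byte 1: (67 ^ 1f) ^ 6f = 78 ^ 6f = 17
byte 2: (76 ^ 2c) ^ 6e = 5a ^ 6e = 34
byte 3: (9f ^ 79) ^ 66 = e6 ^ 66 = 80
byte 4: (0b ^ c2) ^ 69 = c9 ^ 69 = a0
byte 5: (19 ^ 83) ^ 67 = 9a ^ 67 = fd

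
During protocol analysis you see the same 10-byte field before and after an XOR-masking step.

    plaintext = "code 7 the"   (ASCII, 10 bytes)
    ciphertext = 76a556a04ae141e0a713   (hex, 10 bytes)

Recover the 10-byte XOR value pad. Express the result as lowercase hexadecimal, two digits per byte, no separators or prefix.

15ca32c56ad66194cf76

Since ciphertext = plaintext ⊕ pad, XORing both sides with plaintext gives pad = plaintext ⊕ ciphertext.
01100011 xor 01110110 = 00010101
01101111 xor 10100101 = 11001010
01100100 xor 01010110 = 00110010
01100101 xor 10100000 = 11000101
00100000 xor 01001010 = 01101010
00110111 xor 11100001 = 11010110
00100000 xor 01000001 = 01100001
01110100 xor 11100000 = 10010100
01101000 xor 10100111 = 11001111
01100101 xor 00010011 = 01110110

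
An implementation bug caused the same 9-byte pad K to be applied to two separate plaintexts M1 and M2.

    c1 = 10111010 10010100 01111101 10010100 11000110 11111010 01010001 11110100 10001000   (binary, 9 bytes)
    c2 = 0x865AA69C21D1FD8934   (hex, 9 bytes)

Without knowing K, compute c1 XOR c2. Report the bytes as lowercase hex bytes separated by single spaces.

3c ce db 08 e7 2b ac 7d bc

c1 ⊕ c2 = (M1 ⊕ K) ⊕ (M2 ⊕ K) = M1 ⊕ M2 — the shared key cancels under XOR.
186 XOR 134 =  60
148 XOR  90 = 206
125 XOR 166 = 219
148 XOR 156 =   8
198 XOR  33 = 231
250 XOR 209 =  43
 81 XOR 253 = 172
244 XOR 137 = 125
136 XOR  52 = 188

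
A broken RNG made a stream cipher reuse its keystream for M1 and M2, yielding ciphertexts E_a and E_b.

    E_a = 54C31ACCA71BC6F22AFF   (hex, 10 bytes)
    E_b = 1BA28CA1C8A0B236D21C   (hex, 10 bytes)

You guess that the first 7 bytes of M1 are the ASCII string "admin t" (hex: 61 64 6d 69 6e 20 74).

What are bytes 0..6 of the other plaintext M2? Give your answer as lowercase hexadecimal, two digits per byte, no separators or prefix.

2e05fb04019b00

First, E_a ⊕ E_b = (M1 ⊕ K) ⊕ (M2 ⊕ K) = M1 ⊕ M2, so the key drops out. Then M2 = (M1 ⊕ M2) ⊕ M1 over the first 7 bytes.
byte 0: (54 ^ 1b) ^ 61 = 4f ^ 61 = 2e
byte 1: (c3 ^ a2) ^ 64 = 61 ^ 64 = 05
byte 2: (1a ^ 8c) ^ 6d = 96 ^ 6d = fb
byte 3: (cc ^ a1) ^ 69 = 6d ^ 69 = 04
byte 4: (a7 ^ c8) ^ 6e = 6f ^ 6e = 01
byte 5: (1b ^ a0) ^ 20 = bb ^ 20 = 9b
byte 6: (c6 ^ b2) ^ 74 = 74 ^ 74 = 00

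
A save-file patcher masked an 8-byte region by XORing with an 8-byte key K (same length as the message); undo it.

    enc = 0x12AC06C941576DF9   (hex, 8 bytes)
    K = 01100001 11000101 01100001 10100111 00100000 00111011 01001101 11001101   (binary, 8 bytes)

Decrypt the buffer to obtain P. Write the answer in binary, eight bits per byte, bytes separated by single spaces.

01110011 01101001 01100111 01101110 01100001 01101100 00100000 00110100

XOR is its own inverse, so applying the key byte-wise gives the result directly.
byte 0: 00010010 ^ 01100001 = 01110011
byte 1: 10101100 ^ 11000101 = 01101001
byte 2: 00000110 ^ 01100001 = 01100111
byte 3: 11001001 ^ 10100111 = 01101110
byte 4: 01000001 ^ 00100000 = 01100001
byte 5: 01010111 ^ 00111011 = 01101100
byte 6: 01101101 ^ 01001101 = 00100000
byte 7: 11111001 ^ 11001101 = 00110100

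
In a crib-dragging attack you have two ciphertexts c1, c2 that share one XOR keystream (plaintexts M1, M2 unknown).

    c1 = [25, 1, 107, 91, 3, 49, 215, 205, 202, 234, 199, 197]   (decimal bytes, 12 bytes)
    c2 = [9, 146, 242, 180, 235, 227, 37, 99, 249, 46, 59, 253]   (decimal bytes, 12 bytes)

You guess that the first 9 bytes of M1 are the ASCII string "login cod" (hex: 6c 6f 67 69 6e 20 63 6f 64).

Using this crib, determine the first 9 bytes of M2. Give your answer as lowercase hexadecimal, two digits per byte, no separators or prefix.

First, c1 ⊕ c2 = (M1 ⊕ K) ⊕ (M2 ⊕ K) = M1 ⊕ M2, so the key drops out. Then M2 = (M1 ⊕ M2) ⊕ M1 over the first 9 bytes.
byte 0: (19 ^ 09) ^ 6c = 10 ^ 6c = 7c
byte 1: (01 ^ 92) ^ 6f = 93 ^ 6f = fc
byte 2: (6b ^ f2) ^ 67 = 99 ^ 67 = fe
byte 3: (5b ^ b4) ^ 69 = ef ^ 69 = 86
byte 4: (03 ^ eb) ^ 6e = e8 ^ 6e = 86
byte 5: (31 ^ e3) ^ 20 = d2 ^ 20 = f2
byte 6: (d7 ^ 25) ^ 63 = f2 ^ 63 = 91
byte 7: (cd ^ 63) ^ 6f = ae ^ 6f = c1
byte 8: (ca ^ f9) ^ 64 = 33 ^ 64 = 57

7cfcfe8686f291c157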